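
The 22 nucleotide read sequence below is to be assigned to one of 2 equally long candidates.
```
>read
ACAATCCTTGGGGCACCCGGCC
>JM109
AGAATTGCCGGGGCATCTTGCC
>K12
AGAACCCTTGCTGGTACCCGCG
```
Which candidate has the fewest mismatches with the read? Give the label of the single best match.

JM109

Hamming distances to read — JM109: 8; K12: 9.
Smallest is JM109 with 8 mismatches.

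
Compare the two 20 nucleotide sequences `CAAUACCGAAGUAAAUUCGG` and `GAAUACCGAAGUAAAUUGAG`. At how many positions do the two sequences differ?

3

The sequences differ at positions 1, 18, 19 (1-based) — 3 in total.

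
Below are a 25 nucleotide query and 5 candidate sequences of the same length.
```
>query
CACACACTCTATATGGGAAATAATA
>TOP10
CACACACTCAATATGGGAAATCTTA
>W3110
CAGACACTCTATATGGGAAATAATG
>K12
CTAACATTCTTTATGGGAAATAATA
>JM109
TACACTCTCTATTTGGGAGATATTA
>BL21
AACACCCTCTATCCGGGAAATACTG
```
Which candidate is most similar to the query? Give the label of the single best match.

Hamming distances to query — TOP10: 3; W3110: 2; K12: 4; JM109: 5; BL21: 6.
Smallest is W3110 with 2 mismatches.

W3110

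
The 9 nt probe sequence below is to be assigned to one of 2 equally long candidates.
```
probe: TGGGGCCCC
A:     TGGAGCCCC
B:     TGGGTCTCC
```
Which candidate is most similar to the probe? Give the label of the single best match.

A

A differs at 1 base; B differs at 2 bases. The closest is A.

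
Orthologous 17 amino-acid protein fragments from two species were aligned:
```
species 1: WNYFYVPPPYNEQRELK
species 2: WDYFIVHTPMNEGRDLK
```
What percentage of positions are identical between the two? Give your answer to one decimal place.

58.8%

Mismatches at positions 2, 5, 7, 8, 10, 13, 15 (1-based): 7 of 17.
Identical positions: 10/17 = 58.82% → 58.8%.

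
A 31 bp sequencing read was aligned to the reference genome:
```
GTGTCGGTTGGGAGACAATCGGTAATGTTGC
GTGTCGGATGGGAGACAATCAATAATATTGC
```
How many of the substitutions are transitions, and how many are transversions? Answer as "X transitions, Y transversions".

3 transitions, 1 transversion

Transitions (purine↔purine or pyrimidine↔pyrimidine): 21 G→A, 22 G→A, 27 G→A.
Transversions (purine↔pyrimidine): 8 T→A.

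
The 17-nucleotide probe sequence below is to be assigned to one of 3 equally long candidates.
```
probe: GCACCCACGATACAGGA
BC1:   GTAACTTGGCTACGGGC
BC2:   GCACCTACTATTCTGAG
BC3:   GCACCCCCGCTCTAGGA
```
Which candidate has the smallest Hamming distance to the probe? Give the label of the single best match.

BC1 differs at 8 bases; BC2 differs at 6 bases; BC3 differs at 4 bases. The closest is BC3.

BC3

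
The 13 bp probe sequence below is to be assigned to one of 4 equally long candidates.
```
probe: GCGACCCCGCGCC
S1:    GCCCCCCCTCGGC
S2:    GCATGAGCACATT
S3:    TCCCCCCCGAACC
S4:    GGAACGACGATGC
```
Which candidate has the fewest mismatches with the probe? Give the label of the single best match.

S1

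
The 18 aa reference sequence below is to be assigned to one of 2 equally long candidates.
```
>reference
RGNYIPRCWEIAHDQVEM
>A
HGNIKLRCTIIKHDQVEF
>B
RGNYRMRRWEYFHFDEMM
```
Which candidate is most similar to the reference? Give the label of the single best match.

A

Hamming distances to reference — A: 8; B: 9.
Smallest is A with 8 mismatches.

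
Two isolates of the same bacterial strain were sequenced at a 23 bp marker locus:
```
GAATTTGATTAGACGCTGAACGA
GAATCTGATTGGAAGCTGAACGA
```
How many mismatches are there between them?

The sequences differ at sites 5, 11, 14 (1-based) — 3 in total.

3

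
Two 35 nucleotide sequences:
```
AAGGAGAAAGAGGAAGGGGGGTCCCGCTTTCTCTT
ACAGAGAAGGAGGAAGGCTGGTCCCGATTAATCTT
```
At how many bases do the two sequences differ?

8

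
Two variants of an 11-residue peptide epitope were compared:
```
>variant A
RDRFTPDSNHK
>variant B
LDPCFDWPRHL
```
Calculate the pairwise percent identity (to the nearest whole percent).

18%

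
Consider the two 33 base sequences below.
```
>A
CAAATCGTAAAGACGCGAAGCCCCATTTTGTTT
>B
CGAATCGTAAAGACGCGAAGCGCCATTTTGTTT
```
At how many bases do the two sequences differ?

Comparing position by position, 2 bases differ: 2 (A/G), 22 (C/G).

2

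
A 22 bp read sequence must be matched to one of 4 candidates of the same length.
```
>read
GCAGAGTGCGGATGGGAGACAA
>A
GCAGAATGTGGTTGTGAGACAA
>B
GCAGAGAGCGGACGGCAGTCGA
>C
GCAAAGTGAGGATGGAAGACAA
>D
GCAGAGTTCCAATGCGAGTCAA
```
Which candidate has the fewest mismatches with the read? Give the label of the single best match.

A differs at 4 bases; B differs at 5 bases; C differs at 3 bases; D differs at 5 bases. The closest is C.

C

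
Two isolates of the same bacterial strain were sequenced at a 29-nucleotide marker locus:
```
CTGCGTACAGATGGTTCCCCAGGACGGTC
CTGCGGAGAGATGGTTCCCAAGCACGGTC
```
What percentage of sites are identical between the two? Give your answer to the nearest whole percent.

86%

4 positions differ (6, 8, 20, 23), so 25 of 29 match: 25/29 = 86.21%.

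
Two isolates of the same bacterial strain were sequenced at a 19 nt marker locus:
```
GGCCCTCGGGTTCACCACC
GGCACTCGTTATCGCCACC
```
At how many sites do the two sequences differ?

5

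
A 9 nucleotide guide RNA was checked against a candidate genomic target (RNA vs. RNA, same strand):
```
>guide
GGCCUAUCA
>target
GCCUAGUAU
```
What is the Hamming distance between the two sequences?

The sequences differ at bases 2, 4, 5, 6, 8, 9 (1-based) — 6 in total.

6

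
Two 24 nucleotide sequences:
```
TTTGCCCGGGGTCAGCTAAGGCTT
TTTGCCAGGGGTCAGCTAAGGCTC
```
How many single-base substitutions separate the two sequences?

2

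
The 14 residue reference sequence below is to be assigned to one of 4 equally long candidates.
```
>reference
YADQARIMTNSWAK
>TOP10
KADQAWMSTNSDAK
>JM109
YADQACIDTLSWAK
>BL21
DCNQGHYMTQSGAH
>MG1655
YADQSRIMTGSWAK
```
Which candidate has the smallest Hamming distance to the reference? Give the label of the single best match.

TOP10 differs at 5 residues; JM109 differs at 3 residues; BL21 differs at 9 residues; MG1655 differs at 2 residues. The closest is MG1655.

MG1655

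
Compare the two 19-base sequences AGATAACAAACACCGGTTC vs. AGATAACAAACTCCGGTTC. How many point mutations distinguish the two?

1

Mismatches (1-based): base 12: A→T.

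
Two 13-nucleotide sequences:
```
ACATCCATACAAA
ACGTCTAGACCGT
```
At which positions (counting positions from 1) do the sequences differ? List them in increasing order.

Differences at position 3 (A→G), position 6 (C→T), position 8 (T→G), position 11 (A→C), position 12 (A→G), position 13 (A→T).

3, 6, 8, 11, 12, 13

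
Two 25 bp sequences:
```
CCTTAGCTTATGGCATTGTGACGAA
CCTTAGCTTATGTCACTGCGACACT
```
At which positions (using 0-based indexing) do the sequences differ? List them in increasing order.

Differences at position 12 (G→T), position 15 (T→C), position 18 (T→C), position 22 (G→A), position 23 (A→C), position 24 (A→T).

12, 15, 18, 22, 23, 24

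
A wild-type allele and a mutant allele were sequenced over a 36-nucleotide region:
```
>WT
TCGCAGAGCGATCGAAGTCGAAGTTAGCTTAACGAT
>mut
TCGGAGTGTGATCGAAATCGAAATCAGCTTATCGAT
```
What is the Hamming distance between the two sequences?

The sequences differ at sites 4, 7, 9, 17, 23, 25, 32 (1-based) — 7 in total.

7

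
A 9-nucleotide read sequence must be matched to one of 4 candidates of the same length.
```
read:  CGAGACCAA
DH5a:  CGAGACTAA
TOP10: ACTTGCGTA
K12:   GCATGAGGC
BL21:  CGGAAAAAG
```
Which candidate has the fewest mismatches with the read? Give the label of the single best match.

Hamming distances to read — DH5a: 1; TOP10: 7; K12: 8; BL21: 5.
Smallest is DH5a with 1 mismatch.

DH5a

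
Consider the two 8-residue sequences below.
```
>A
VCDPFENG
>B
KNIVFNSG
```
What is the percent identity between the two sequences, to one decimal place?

6 positions differ (1, 2, 3, 4, 6, 7), so 2 of 8 match: 2/8 = 25%.

25.0%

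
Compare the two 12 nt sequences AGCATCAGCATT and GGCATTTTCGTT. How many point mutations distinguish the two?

5

Mismatches (1-based): position 1: A→G; position 6: C→T; position 7: A→T; position 8: G→T; position 10: A→G.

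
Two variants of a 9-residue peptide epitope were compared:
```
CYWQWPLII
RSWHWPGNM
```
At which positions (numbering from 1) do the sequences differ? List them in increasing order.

1, 2, 4, 7, 8, 9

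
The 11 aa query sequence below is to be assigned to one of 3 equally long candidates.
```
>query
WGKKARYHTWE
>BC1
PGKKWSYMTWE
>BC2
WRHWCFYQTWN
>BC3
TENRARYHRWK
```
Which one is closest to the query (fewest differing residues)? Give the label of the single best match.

BC1

Hamming distances to query — BC1: 4; BC2: 7; BC3: 6.
Smallest is BC1 with 4 mismatches.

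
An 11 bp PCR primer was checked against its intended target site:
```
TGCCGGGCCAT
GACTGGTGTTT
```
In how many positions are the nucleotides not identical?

The sequences differ at positions 1, 2, 4, 7, 8, 9, 10 (1-based) — 7 in total.

7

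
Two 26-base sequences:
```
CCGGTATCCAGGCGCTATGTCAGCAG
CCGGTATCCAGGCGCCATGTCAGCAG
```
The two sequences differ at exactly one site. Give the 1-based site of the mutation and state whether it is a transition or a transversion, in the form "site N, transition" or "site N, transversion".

site 16, transition

Site 16 changes T→C. T is a pyrimidine and C is a pyrimidine, so this is a transition.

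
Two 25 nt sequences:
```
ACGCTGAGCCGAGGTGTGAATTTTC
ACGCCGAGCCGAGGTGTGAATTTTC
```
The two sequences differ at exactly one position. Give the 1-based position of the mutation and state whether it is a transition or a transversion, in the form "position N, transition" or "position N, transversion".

Position 5 changes T→C. T is a pyrimidine and C is a pyrimidine, so this is a transition.

position 5, transition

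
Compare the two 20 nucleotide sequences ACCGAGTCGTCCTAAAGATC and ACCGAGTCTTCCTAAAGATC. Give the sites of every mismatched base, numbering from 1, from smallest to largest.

Scanning 1-based: 9: G/T.

9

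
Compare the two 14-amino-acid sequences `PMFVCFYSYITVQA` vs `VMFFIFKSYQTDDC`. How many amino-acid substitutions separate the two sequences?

Comparing position by position, 8 positions differ: 1 (P/V), 4 (V/F), 5 (C/I), 7 (Y/K), 10 (I/Q), 12 (V/D), 13 (Q/D), 14 (A/C).

8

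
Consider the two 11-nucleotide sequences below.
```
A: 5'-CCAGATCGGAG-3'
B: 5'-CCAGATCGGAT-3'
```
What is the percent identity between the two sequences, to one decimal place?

1 position differs (11), so 10 of 11 match: 10/11 = 90.91%.

90.9%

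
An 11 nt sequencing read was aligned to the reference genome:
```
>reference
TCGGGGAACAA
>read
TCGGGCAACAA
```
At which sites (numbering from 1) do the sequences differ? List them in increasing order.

6

Scanning 1-based: 6: G/C.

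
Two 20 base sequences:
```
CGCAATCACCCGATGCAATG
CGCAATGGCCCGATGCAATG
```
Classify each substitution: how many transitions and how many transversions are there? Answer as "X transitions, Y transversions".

1 transition, 1 transversion

Transitions (purine↔purine or pyrimidine↔pyrimidine): 8 A→G.
Transversions (purine↔pyrimidine): 7 C→G.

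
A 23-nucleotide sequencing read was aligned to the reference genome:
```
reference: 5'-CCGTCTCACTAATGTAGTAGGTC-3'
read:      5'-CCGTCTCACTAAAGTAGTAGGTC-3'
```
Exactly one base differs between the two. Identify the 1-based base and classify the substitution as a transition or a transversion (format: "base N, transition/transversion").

The sequences differ only at base 13: T→A (pyrimidine→purine), a transversion.

base 13, transversion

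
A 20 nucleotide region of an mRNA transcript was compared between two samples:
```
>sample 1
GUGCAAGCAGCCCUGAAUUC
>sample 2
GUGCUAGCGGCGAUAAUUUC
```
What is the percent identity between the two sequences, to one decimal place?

70.0%

Mismatches at positions 5, 9, 12, 13, 15, 17 (1-based): 6 of 20.
Identical positions: 14/20 = 70% → 70.0%.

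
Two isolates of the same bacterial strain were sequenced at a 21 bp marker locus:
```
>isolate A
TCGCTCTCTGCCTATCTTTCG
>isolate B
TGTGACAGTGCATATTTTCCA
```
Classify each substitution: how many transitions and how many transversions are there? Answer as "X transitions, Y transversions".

3 transitions, 7 transversions

Mismatches (1-based):
position 2: C→G (pyrimidine→purine, transversion)
position 3: G→T (purine→pyrimidine, transversion)
position 4: C→G (pyrimidine→purine, transversion)
position 5: T→A (pyrimidine→purine, transversion)
position 7: T→A (pyrimidine→purine, transversion)
position 8: C→G (pyrimidine→purine, transversion)
position 12: C→A (pyrimidine→purine, transversion)
position 16: C→T (pyrimidine→pyrimidine, transition)
position 19: T→C (pyrimidine→pyrimidine, transition)
position 21: G→A (purine→purine, transition)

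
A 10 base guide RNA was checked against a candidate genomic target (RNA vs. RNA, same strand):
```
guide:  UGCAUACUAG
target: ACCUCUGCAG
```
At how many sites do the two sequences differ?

7

Mismatches (1-based): site 1: U→A; site 2: G→C; site 4: A→U; site 5: U→C; site 6: A→U; site 7: C→G; site 8: U→C.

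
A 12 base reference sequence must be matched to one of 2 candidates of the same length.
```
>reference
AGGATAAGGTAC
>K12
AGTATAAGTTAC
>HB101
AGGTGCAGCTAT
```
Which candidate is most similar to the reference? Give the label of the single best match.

K12

Hamming distances to reference — K12: 2; HB101: 5.
Smallest is K12 with 2 mismatches.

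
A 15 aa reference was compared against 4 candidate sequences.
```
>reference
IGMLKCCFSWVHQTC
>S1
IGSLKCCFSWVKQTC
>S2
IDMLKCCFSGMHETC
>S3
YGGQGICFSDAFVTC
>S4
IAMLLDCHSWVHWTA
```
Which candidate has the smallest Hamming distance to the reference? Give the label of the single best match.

S1

Hamming distances to reference — S1: 2; S2: 4; S3: 9; S4: 6.
Smallest is S1 with 2 mismatches.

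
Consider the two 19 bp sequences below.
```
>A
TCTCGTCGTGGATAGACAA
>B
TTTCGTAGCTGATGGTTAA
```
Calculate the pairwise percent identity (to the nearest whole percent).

63%

Mismatches at positions 2, 7, 9, 10, 14, 16, 17 (1-based): 7 of 19.
Identical positions: 12/19 = 63.16% → 63%.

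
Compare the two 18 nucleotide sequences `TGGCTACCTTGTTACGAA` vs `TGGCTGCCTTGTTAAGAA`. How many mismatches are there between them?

Comparing position by position, 2 positions differ: 6 (A/G), 15 (C/A).

2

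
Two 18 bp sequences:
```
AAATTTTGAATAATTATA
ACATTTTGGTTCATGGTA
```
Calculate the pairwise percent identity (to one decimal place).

66.7%

Mismatches at positions 2, 9, 10, 12, 15, 16 (1-based): 6 of 18.
Identical positions: 12/18 = 66.67% → 66.7%.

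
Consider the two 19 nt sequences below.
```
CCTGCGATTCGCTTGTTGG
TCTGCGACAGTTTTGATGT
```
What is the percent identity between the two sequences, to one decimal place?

8 positions differ (1, 8, 9, 10, 11, 12, 16, 19), so 11 of 19 match: 11/19 = 57.89%.

57.9%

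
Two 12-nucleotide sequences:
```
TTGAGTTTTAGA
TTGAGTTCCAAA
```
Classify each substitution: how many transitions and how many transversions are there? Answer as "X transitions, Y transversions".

3 transitions, 0 transversions

Transitions (purine↔purine or pyrimidine↔pyrimidine): 8 T→C, 9 T→C, 11 G→A.
Transversions (purine↔pyrimidine): none.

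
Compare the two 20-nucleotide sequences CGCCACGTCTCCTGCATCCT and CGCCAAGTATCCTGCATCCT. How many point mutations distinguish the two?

2

The sequences differ at positions 6, 9 (1-based) — 2 in total.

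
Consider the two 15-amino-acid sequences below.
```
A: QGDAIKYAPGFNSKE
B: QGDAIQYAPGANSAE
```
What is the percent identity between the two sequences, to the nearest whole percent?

80%

3 positions differ (6, 11, 14), so 12 of 15 match: 12/15 = 80%.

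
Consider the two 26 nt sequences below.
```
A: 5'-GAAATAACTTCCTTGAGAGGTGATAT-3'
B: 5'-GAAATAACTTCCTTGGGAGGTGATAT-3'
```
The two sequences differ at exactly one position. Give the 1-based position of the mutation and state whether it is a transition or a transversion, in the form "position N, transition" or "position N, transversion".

position 16, transition

Position 16 changes A→G. A is a purine and G is a purine, so this is a transition.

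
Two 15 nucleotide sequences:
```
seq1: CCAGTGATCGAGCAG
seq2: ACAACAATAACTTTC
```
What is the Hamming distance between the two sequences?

11

The sequences differ at positions 1, 4, 5, 6, 9, 10, 11, 12, 13, 14, 15 (1-based) — 11 in total.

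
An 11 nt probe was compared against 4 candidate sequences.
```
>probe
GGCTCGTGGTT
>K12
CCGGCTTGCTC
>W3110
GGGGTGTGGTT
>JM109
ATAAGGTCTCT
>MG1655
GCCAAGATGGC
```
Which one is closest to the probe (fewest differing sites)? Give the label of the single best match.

W3110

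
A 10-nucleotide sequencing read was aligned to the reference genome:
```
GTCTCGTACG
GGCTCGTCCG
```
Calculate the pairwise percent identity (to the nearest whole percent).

2 positions differ (2, 8), so 8 of 10 match: 8/10 = 80%.

80%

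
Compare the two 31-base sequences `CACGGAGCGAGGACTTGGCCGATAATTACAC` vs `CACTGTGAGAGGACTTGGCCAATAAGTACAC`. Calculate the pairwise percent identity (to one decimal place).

Mismatches at positions 4, 6, 8, 21, 26 (1-based): 5 of 31.
Identical positions: 26/31 = 83.87% → 83.9%.

83.9%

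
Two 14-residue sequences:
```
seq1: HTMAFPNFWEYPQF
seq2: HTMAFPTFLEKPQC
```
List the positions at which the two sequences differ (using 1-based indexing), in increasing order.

Differences at position 7 (N→T), position 9 (W→L), position 11 (Y→K), position 14 (F→C).

7, 9, 11, 14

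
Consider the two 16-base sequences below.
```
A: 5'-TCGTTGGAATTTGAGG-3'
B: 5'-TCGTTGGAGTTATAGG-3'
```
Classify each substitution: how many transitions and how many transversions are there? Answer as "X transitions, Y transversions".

Transitions (purine↔purine or pyrimidine↔pyrimidine): 9 A→G.
Transversions (purine↔pyrimidine): 12 T→A, 13 G→T.

1 transition, 2 transversions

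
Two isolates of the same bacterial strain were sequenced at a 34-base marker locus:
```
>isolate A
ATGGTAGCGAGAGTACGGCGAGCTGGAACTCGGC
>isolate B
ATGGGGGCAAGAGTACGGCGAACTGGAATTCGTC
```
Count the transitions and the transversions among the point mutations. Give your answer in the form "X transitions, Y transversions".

Mismatches (1-based):
site 5: T→G (pyrimidine→purine, transversion)
site 6: A→G (purine→purine, transition)
site 9: G→A (purine→purine, transition)
site 22: G→A (purine→purine, transition)
site 29: C→T (pyrimidine→pyrimidine, transition)
site 33: G→T (purine→pyrimidine, transversion)

4 transitions, 2 transversions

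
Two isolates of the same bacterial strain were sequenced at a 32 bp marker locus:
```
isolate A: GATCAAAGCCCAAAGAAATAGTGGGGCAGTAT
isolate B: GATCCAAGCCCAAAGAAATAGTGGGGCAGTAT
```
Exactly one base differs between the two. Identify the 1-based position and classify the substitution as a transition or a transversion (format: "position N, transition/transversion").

The sequences differ only at position 5: A→C (purine→pyrimidine), a transversion.

position 5, transversion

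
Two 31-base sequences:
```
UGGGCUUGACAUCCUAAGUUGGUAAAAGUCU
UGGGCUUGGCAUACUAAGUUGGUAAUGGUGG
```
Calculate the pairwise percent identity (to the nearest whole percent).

81%

Mismatches at positions 9, 13, 26, 27, 30, 31 (1-based): 6 of 31.
Identical positions: 25/31 = 80.65% → 81%.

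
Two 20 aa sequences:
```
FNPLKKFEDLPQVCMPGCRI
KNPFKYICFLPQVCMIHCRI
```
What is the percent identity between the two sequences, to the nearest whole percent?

8 positions differ (1, 4, 6, 7, 8, 9, 16, 17), so 12 of 20 match: 12/20 = 60%.

60%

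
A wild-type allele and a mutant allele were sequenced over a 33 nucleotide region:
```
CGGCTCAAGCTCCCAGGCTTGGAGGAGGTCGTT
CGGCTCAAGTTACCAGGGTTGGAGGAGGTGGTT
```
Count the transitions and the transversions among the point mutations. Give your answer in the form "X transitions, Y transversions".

Mismatches (1-based):
position 10: C→T (pyrimidine→pyrimidine, transition)
position 12: C→A (pyrimidine→purine, transversion)
position 18: C→G (pyrimidine→purine, transversion)
position 30: C→G (pyrimidine→purine, transversion)

1 transition, 3 transversions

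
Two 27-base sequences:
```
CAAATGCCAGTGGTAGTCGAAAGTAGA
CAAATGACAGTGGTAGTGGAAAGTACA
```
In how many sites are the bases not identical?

3

Comparing position by position, 3 sites differ: 7 (C/A), 18 (C/G), 26 (G/C).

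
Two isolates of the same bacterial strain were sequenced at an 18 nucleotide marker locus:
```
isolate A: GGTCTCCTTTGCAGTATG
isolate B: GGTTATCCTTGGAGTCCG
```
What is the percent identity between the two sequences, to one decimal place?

Mismatches at positions 4, 5, 6, 8, 12, 16, 17 (1-based): 7 of 18.
Identical positions: 11/18 = 61.11% → 61.1%.

61.1%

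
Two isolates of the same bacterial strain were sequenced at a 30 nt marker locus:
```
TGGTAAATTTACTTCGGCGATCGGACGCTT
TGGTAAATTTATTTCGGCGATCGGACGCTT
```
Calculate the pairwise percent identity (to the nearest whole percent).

1 position differs (12), so 29 of 30 match: 29/30 = 96.67%.

97%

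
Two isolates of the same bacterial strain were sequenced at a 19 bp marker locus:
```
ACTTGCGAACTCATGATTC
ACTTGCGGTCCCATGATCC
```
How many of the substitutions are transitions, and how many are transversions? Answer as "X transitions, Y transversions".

Mismatches (1-based):
site 8: A→G (purine→purine, transition)
site 9: A→T (purine→pyrimidine, transversion)
site 11: T→C (pyrimidine→pyrimidine, transition)
site 18: T→C (pyrimidine→pyrimidine, transition)

3 transitions, 1 transversion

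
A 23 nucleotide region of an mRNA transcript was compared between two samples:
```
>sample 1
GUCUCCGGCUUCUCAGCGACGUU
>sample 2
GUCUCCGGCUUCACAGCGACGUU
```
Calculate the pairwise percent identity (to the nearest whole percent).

96%

1 position differs (13), so 22 of 23 match: 22/23 = 95.65%.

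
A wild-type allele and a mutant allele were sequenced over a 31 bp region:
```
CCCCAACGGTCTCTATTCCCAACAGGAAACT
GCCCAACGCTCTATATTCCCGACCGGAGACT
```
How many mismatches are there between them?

6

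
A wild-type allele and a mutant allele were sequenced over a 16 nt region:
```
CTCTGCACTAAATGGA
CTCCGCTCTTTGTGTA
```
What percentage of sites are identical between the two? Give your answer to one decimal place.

62.5%

6 positions differ (4, 7, 10, 11, 12, 15), so 10 of 16 match: 10/16 = 62.5%.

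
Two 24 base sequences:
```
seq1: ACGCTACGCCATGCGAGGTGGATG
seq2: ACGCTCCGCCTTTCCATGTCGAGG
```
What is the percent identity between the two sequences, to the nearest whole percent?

71%

Mismatches at positions 6, 11, 13, 15, 17, 20, 23 (1-based): 7 of 24.
Identical positions: 17/24 = 70.83% → 71%.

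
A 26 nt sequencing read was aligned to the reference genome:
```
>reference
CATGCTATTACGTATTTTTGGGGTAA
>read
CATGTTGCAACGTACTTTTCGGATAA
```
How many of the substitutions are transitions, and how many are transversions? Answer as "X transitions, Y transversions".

5 transitions, 2 transversions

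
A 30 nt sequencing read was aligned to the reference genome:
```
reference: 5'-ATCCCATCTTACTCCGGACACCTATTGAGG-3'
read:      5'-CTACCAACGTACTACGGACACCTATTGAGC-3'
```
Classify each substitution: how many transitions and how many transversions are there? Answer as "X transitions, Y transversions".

Mismatches (1-based):
site 1: A→C (purine→pyrimidine, transversion)
site 3: C→A (pyrimidine→purine, transversion)
site 7: T→A (pyrimidine→purine, transversion)
site 9: T→G (pyrimidine→purine, transversion)
site 14: C→A (pyrimidine→purine, transversion)
site 30: G→C (purine→pyrimidine, transversion)

0 transitions, 6 transversions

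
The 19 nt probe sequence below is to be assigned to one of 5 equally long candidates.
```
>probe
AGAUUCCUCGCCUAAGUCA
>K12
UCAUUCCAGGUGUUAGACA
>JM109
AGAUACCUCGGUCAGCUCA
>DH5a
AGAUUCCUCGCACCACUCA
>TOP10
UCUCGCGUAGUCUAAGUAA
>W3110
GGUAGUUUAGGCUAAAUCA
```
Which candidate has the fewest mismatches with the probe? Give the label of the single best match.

DH5a

Hamming distances to probe — K12: 8; JM109: 6; DH5a: 4; TOP10: 9; W3110: 9.
Smallest is DH5a with 4 mismatches.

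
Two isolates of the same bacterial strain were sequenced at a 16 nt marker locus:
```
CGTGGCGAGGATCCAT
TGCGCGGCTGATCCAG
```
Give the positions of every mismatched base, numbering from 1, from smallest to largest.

Scanning 1-based: 1: C/T; 3: T/C; 5: G/C; 6: C/G; 8: A/C; 9: G/T; 16: T/G.

1, 3, 5, 6, 8, 9, 16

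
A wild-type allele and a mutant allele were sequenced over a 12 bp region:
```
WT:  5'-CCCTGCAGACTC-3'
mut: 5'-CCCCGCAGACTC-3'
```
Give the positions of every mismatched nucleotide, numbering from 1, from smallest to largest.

Scanning 1-based: 4: T/C.

4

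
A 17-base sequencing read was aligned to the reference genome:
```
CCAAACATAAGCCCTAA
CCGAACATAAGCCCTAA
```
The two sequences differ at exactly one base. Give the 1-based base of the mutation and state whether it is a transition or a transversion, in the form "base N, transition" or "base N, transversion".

base 3, transition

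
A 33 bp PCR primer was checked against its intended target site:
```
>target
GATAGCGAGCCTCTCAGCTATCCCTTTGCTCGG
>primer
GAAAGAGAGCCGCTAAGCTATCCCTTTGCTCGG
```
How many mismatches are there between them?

4

The sequences differ at bases 3, 6, 12, 15 (1-based) — 4 in total.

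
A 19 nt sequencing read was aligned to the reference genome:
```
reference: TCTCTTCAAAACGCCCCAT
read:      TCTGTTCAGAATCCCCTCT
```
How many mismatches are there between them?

The sequences differ at positions 4, 9, 12, 13, 17, 18 (1-based) — 6 in total.

6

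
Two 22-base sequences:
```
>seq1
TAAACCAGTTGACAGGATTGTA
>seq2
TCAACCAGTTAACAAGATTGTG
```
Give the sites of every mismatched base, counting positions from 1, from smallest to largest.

2, 11, 15, 22

Differences at site 2 (A→C), site 11 (G→A), site 15 (G→A), site 22 (A→G).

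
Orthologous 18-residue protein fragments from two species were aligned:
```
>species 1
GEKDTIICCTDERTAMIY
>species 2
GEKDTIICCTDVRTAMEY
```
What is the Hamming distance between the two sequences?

The sequences differ at residues 12, 17 (1-based) — 2 in total.

2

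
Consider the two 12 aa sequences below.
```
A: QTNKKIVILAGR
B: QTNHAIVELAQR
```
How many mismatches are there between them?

4

The sequences differ at residues 4, 5, 8, 11 (1-based) — 4 in total.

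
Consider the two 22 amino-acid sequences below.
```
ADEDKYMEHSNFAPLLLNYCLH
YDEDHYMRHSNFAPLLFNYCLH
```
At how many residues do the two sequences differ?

4

Mismatches (1-based): residue 1: A→Y; residue 5: K→H; residue 8: E→R; residue 17: L→F.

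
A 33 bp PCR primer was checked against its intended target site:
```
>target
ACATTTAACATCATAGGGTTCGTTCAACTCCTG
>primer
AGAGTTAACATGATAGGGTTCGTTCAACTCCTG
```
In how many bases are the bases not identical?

The sequences differ at bases 2, 4, 12 (1-based) — 3 in total.

3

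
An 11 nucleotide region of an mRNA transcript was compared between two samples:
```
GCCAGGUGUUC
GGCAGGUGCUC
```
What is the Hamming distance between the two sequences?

2

Mismatches (1-based): position 2: C→G; position 9: U→C.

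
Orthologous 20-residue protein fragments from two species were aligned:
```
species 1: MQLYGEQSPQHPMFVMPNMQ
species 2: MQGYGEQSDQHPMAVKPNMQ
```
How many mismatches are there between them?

4

The sequences differ at residues 3, 9, 14, 16 (1-based) — 4 in total.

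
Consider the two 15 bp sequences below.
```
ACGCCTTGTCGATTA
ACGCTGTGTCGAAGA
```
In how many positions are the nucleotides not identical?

Mismatches (1-based): position 5: C→T; position 6: T→G; position 13: T→A; position 14: T→G.

4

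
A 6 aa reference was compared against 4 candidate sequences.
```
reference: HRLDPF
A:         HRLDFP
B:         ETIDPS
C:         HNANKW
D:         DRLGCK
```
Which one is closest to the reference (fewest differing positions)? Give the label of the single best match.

A

Hamming distances to reference — A: 2; B: 4; C: 5; D: 4.
Smallest is A with 2 mismatches.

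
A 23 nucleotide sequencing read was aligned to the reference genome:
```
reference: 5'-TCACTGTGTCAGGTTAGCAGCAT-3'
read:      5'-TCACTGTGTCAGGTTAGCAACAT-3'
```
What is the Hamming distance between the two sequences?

1

Mismatches (1-based): site 20: G→A.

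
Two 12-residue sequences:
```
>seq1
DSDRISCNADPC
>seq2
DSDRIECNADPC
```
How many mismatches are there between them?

1

The sequences differ at positions 6 (1-based) — 1 in total.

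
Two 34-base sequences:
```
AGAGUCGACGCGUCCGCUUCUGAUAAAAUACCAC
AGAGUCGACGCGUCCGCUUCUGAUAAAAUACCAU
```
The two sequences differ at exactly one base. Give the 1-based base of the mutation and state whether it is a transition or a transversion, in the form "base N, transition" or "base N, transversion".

Base 34 changes C→U. C is a pyrimidine and U is a pyrimidine, so this is a transition.

base 34, transition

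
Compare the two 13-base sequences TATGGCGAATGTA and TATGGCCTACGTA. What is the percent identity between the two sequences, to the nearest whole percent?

77%

3 positions differ (7, 8, 10), so 10 of 13 match: 10/13 = 76.92%.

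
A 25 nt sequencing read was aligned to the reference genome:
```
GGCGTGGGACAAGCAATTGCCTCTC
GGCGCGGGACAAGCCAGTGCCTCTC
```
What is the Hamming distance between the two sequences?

3

Comparing position by position, 3 positions differ: 5 (T/C), 15 (A/C), 17 (T/G).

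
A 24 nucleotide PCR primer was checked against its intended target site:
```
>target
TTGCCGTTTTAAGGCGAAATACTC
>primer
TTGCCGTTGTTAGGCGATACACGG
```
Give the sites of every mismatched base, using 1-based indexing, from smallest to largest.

9, 11, 18, 20, 23, 24

Differences at site 9 (T→G), site 11 (A→T), site 18 (A→T), site 20 (T→C), site 23 (T→G), site 24 (C→G).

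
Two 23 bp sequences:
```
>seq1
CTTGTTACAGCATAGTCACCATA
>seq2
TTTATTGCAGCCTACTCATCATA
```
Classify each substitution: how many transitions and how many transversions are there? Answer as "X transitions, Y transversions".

4 transitions, 2 transversions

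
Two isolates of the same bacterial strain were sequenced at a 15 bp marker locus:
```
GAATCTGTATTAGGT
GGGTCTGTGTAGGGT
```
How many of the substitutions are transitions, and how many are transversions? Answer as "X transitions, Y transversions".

Mismatches (1-based):
base 2: A→G (purine→purine, transition)
base 3: A→G (purine→purine, transition)
base 9: A→G (purine→purine, transition)
base 11: T→A (pyrimidine→purine, transversion)
base 12: A→G (purine→purine, transition)

4 transitions, 1 transversion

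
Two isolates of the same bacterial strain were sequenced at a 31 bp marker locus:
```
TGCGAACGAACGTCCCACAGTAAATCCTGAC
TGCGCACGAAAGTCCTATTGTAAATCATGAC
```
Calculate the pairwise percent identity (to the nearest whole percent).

81%

6 positions differ (5, 11, 16, 18, 19, 27), so 25 of 31 match: 25/31 = 80.65%.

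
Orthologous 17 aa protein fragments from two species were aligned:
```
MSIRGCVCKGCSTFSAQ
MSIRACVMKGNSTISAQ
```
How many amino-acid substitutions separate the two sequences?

Comparing position by position, 4 residues differ: 5 (G/A), 8 (C/M), 11 (C/N), 14 (F/I).

4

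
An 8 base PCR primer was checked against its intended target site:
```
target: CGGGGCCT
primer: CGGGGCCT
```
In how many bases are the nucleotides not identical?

The two sequences are identical at every position.

0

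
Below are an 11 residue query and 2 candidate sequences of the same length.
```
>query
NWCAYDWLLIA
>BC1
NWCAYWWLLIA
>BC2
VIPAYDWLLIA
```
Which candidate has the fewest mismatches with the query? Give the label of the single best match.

BC1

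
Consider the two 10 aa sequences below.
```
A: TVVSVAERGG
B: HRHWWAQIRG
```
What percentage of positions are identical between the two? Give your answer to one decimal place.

8 positions differ (1, 2, 3, 4, 5, 7, 8, 9), so 2 of 10 match: 2/10 = 20%.

20.0%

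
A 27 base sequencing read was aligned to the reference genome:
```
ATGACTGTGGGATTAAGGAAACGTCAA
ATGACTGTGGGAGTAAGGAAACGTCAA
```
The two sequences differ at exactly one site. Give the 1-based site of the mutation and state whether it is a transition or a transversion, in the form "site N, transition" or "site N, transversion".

site 13, transversion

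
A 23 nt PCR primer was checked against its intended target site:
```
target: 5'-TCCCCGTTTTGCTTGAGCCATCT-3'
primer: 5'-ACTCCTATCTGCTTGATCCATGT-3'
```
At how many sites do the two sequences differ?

7

Mismatches (1-based): site 1: T→A; site 3: C→T; site 6: G→T; site 7: T→A; site 9: T→C; site 17: G→T; site 22: C→G.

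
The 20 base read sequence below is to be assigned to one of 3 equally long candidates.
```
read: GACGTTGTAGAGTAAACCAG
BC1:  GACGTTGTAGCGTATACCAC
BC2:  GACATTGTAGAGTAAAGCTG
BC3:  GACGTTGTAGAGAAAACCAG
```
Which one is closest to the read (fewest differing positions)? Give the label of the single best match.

BC3

BC1 differs at 3 positions; BC2 differs at 3 positions; BC3 differs at 1 position. The closest is BC3.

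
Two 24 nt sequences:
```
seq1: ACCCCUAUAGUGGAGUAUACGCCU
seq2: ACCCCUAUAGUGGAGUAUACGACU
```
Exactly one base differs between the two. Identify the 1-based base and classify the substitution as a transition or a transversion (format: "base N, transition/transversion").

The sequences differ only at base 22: C→A (pyrimidine→purine), a transversion.

base 22, transversion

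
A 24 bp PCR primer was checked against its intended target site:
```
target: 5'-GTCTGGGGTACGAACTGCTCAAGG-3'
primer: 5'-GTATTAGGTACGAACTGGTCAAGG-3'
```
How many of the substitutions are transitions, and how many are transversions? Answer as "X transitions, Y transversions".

Transitions (purine↔purine or pyrimidine↔pyrimidine): 6 G→A.
Transversions (purine↔pyrimidine): 3 C→A, 5 G→T, 18 C→G.

1 transition, 3 transversions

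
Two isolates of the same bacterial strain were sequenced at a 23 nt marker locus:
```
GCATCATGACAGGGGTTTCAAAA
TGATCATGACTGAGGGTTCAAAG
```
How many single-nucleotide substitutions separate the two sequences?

Mismatches (1-based): site 1: G→T; site 2: C→G; site 11: A→T; site 13: G→A; site 16: T→G; site 23: A→G.

6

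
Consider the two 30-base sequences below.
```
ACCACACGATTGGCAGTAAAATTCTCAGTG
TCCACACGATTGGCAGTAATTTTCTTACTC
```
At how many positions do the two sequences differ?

6

Comparing position by position, 6 positions differ: 1 (A/T), 20 (A/T), 21 (A/T), 26 (C/T), 28 (G/C), 30 (G/C).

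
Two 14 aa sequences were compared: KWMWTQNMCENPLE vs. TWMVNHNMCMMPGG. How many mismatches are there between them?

Comparing position by position, 8 residues differ: 1 (K/T), 4 (W/V), 5 (T/N), 6 (Q/H), 10 (E/M), 11 (N/M), 13 (L/G), 14 (E/G).

8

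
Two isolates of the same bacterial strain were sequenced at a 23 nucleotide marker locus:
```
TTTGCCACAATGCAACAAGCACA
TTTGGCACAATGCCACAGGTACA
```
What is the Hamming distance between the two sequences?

4

Comparing position by position, 4 bases differ: 5 (C/G), 14 (A/C), 18 (A/G), 20 (C/T).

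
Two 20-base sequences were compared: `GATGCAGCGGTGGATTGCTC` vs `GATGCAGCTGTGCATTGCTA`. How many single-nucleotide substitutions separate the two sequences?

3

Mismatches (1-based): base 9: G→T; base 13: G→C; base 20: C→A.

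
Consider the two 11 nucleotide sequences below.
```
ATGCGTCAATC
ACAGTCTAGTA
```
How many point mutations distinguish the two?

The sequences differ at bases 2, 3, 4, 5, 6, 7, 9, 11 (1-based) — 8 in total.

8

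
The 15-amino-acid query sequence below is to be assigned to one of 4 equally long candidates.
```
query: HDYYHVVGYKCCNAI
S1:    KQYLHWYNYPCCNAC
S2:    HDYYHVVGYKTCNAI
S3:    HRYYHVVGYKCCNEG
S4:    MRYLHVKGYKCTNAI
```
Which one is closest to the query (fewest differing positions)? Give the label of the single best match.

S1 differs at 8 positions; S2 differs at 1 position; S3 differs at 3 positions; S4 differs at 5 positions. The closest is S2.

S2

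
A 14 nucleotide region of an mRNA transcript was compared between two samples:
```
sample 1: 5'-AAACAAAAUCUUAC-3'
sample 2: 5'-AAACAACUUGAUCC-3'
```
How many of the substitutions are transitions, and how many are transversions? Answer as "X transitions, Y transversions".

0 transitions, 5 transversions

Transitions (purine↔purine or pyrimidine↔pyrimidine): none.
Transversions (purine↔pyrimidine): 7 A→C, 8 A→U, 10 C→G, 11 U→A, 13 A→C.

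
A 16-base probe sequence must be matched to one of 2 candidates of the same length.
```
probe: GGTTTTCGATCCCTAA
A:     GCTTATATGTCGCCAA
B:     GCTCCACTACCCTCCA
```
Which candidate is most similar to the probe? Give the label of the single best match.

A

Hamming distances to probe — A: 7; B: 9.
Smallest is A with 7 mismatches.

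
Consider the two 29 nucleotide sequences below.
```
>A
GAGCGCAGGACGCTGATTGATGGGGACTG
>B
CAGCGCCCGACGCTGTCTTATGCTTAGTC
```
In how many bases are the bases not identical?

The sequences differ at bases 1, 7, 8, 16, 17, 19, 23, 24, 25, 27, 29 (1-based) — 11 in total.

11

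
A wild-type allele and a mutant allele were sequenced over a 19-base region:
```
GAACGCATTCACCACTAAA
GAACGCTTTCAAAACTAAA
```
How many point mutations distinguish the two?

3

The sequences differ at positions 7, 12, 13 (1-based) — 3 in total.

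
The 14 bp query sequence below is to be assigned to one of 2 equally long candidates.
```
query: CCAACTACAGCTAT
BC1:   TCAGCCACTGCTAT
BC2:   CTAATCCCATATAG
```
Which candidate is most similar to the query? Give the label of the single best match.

BC1

Hamming distances to query — BC1: 4; BC2: 7.
Smallest is BC1 with 4 mismatches.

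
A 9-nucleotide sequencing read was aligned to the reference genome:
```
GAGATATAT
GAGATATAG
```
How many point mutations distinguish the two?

Comparing position by position, 1 base differs: 9 (T/G).

1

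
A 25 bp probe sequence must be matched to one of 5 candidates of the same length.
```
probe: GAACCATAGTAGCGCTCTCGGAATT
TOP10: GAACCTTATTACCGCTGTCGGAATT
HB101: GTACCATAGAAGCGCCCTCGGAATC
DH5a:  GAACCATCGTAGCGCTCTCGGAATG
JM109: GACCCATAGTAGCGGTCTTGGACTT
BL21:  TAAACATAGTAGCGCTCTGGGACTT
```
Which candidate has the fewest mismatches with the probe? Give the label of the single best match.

TOP10 differs at 4 bases; HB101 differs at 4 bases; DH5a differs at 2 bases; JM109 differs at 4 bases; BL21 differs at 4 bases. The closest is DH5a.

DH5a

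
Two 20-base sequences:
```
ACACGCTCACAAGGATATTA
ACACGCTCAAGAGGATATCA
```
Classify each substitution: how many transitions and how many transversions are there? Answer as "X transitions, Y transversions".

2 transitions, 1 transversion

Mismatches (1-based):
base 10: C→A (pyrimidine→purine, transversion)
base 11: A→G (purine→purine, transition)
base 19: T→C (pyrimidine→pyrimidine, transition)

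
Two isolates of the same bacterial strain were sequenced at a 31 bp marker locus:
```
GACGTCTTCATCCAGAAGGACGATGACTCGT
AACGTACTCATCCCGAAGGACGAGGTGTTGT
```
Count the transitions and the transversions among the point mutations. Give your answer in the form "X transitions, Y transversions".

Transitions (purine↔purine or pyrimidine↔pyrimidine): 1 G→A, 7 T→C, 29 C→T.
Transversions (purine↔pyrimidine): 6 C→A, 14 A→C, 24 T→G, 26 A→T, 27 C→G.

3 transitions, 5 transversions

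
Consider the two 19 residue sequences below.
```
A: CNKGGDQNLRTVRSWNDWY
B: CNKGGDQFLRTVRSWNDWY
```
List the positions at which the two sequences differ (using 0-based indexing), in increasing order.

7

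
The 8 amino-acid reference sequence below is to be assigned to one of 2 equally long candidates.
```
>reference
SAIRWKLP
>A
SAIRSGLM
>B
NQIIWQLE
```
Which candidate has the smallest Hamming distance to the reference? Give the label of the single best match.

Hamming distances to reference — A: 3; B: 5.
Smallest is A with 3 mismatches.

A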